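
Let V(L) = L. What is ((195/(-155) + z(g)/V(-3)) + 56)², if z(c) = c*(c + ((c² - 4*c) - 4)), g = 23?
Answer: 11380409041/961 ≈ 1.1842e+7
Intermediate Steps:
z(c) = c*(-4 + c² - 3*c) (z(c) = c*(c + (-4 + c² - 4*c)) = c*(-4 + c² - 3*c))
((195/(-155) + z(g)/V(-3)) + 56)² = ((195/(-155) + (23*(-4 + 23² - 3*23))/(-3)) + 56)² = ((195*(-1/155) + (23*(-4 + 529 - 69))*(-⅓)) + 56)² = ((-39/31 + (23*456)*(-⅓)) + 56)² = ((-39/31 + 10488*(-⅓)) + 56)² = ((-39/31 - 3496) + 56)² = (-108415/31 + 56)² = (-106679/31)² = 11380409041/961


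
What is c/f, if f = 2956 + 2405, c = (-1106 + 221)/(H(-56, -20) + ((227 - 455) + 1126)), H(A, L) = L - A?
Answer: -295/1669058 ≈ -0.00017675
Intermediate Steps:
c = -885/934 (c = (-1106 + 221)/((-20 - 1*(-56)) + ((227 - 455) + 1126)) = -885/((-20 + 56) + (-228 + 1126)) = -885/(36 + 898) = -885/934 ≈ -0.94754)
f = 5361
c/f = -885/934/5361 = -885/934*1/5361 = -295/1669058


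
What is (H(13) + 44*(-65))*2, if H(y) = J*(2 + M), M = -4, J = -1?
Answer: -5716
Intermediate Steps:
H(y) = 2 (H(y) = -(2 - 4) = -1*(-2) = 2)
(H(13) + 44*(-65))*2 = (2 + 44*(-65))*2 = (2 - 2860)*2 = -2858*2 = -5716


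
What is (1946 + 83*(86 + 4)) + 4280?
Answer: 13696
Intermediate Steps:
(1946 + 83*(86 + 4)) + 4280 = (1946 + 83*90) + 4280 = (1946 + 7470) + 4280 = 9416 + 4280 = 13696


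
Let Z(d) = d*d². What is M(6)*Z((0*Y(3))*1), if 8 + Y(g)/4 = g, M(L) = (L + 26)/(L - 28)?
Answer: 0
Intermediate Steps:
M(L) = (26 + L)/(-28 + L)
Y(g) = -32 + 4*g
Z(d) = d³
M(6)*Z((0*Y(3))*1) = ((26 + 6)/(-28 + 6))*((0*(-32 + 4*3))*1)³ = (32/(-22))*((0*(-32 + 12))*1)³ = (-1/22*32)*((0*(-20))*1)³ = -16*(0*1)³/11 = -16/11*0³ = -16/11*0 = 0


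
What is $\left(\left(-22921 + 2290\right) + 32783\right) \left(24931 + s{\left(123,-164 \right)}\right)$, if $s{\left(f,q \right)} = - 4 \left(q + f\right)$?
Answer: $304954440$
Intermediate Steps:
$s{\left(f,q \right)} = - 4 f - 4 q$ ($s{\left(f,q \right)} = - 4 \left(f + q\right) = - 4 f - 4 q$)
$\left(\left(-22921 + 2290\right) + 32783\right) \left(24931 + s{\left(123,-164 \right)}\right) = \left(\left(-22921 + 2290\right) + 32783\right) \left(24931 - -164\right) = \left(-20631 + 32783\right) \left(24931 + \left(-492 + 656\right)\right) = 12152 \left(24931 + 164\right) = 12152 \cdot 25095 = 304954440$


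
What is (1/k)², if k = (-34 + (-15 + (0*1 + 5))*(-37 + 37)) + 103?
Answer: 1/4761 ≈ 0.00021004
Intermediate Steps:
k = 69 (k = (-34 + (-15 + (0 + 5))*0) + 103 = (-34 + (-15 + 5)*0) + 103 = (-34 - 10*0) + 103 = (-34 + 0) + 103 = -34 + 103 = 69)
(1/k)² = (1/69)² = 1/4761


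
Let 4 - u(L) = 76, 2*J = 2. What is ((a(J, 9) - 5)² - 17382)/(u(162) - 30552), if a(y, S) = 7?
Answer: 8689/15312 ≈ 0.56746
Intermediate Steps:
J = 1 (J = (½)*2 = 1)
u(L) = -72 (u(L) = 4 - 1*76 = 4 - 76 = -72)
((a(J, 9) - 5)² - 17382)/(u(162) - 30552) = ((7 - 5)² - 17382)/(-72 - 30552) = (2² - 17382)/(-30624) = (4 - 17382)*(-1/30624) = -17378*(-1/30624) = 8689/15312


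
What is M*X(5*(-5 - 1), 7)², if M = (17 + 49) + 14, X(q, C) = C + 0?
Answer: 3920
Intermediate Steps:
X(q, C) = C
M = 80 (M = 66 + 14 = 80)
M*X(5*(-5 - 1), 7)² = 80*7² = 80*49 = 3920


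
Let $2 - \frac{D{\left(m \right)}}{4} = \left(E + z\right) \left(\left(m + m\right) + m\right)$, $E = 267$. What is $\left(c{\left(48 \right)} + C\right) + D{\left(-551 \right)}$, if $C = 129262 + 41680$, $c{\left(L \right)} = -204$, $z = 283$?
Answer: $3807346$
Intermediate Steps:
$C = 170942$
$D{\left(m \right)} = 8 - 6600 m$ ($D{\left(m \right)} = 8 - 4 \left(267 + 283\right) \left(\left(m + m\right) + m\right) = 8 - 4 \cdot 550 \left(2 m + m\right) = 8 - 4 \cdot 550 \cdot 3 m = 8 - 4 \cdot 1650 m = 8 - 6600 m$)
$\left(c{\left(48 \right)} + C\right) + D{\left(-551 \right)} = \left(-204 + 170942\right) + \left(8 - -3636600\right) = 170738 + \left(8 + 3636600\right) = 170738 + 3636608 = 3807346$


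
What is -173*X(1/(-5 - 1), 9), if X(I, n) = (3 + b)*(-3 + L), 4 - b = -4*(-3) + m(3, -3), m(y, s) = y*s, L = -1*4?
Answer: 4844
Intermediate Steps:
L = -4
m(y, s) = s*y
b = 1 (b = 4 - (-4*(-3) - 3*3) = 4 - (12 - 9) = 4 - 1*3 = 4 - 3 = 1)
X(I, n) = -28 (X(I, n) = (3 + 1)*(-3 - 4) = 4*(-7) = -28)
-173*X(1/(-5 - 1), 9) = -173*(-28) = 4844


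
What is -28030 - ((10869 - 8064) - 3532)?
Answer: -27303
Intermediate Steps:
-28030 - ((10869 - 8064) - 3532) = -28030 - (2805 - 3532) = -28030 - 1*(-727) = -28030 + 727 = -27303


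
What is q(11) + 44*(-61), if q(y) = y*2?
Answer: -2662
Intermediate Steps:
q(y) = 2*y
q(11) + 44*(-61) = 2*11 + 44*(-61) = 22 - 2684 = -2662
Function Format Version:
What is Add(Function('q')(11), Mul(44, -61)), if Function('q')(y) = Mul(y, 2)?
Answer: -2662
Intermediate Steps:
Function('q')(y) = Mul(2, y)
Add(Function('q')(11), Mul(44, -61)) = Add(Mul(2, 11), Mul(44, -61)) = Add(22, -2684) = -2662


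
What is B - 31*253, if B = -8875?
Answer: -16718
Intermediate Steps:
B - 31*253 = -8875 - 31*253 = -8875 - 7843 = -16718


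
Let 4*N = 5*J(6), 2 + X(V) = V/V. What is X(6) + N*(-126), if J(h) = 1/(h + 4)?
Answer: -67/4 ≈ -16.750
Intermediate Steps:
X(V) = -1 (X(V) = -2 + V/V = -2 + 1 = -1)
J(h) = 1/(4 + h)
N = ⅛ (N = (5/(4 + 6))/4 = (5/10)/4 = (5*(⅒))/4 = (¼)*(½) = ⅛ ≈ 0.12500)
X(6) + N*(-126) = -1 + (⅛)*(-126) = -1 - 63/4 = -67/4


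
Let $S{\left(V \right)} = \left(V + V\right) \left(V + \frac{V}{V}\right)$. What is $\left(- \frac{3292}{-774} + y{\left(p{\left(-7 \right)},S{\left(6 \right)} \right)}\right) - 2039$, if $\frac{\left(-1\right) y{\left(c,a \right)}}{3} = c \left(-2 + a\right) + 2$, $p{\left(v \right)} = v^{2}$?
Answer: $- \frac{5454667}{387} \approx -14095.0$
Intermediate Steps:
$S{\left(V \right)} = 2 V \left(1 + V\right)$ ($S{\left(V \right)} = 2 V \left(V + 1\right) = 2 V \left(1 + V\right)$)
$y{\left(c,a \right)} = -6 - 3 c \left(-2 + a\right)$ ($y{\left(c,a \right)} = - 3 \left(c \left(-2 + a\right) + 2\right) = - 3 \left(2 + c \left(-2 + a\right)\right) = -6 - 3 c \left(-2 + a\right)$)
$\left(- \frac{3292}{-774} + y{\left(p{\left(-7 \right)},S{\left(6 \right)} \right)}\right) - 2039 = \left(- \frac{3292}{-774} - \left(6 - 294 + 3 \cdot 2 \cdot 6 \left(1 + 6\right) \left(-7\right)^{2}\right)\right) - 2039 = \left(\left(-3292\right) \left(- \frac{1}{774}\right) - \left(-288 + 3 \cdot 2 \cdot 6 \cdot 7 \cdot 49\right)\right) - 2039 = \left(\frac{1646}{387} - \left(-288 + 12348\right)\right) - 2039 = \left(\frac{1646}{387} - 12060\right) - 2039 = - \frac{4665574}{387} - 2039 = - \frac{5454667}{387}$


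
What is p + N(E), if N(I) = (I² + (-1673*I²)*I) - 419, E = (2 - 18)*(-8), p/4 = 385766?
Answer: -3506976267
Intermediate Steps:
p = 1543064 (p = 4*385766 = 1543064)
E = 128 (E = -16*(-8) = 128)
N(I) = -419 + I² - 1673*I³ (N(I) = (I² - 1673*I³) - 419 = -419 + I² - 1673*I³)
p + N(E) = 1543064 + (-419 + 128² - 1673*128³) = 1543064 + (-419 + 16384 - 1673*2097152) = 1543064 + (-419 + 16384 - 3508535296) = 1543064 - 3508519331 = -3506976267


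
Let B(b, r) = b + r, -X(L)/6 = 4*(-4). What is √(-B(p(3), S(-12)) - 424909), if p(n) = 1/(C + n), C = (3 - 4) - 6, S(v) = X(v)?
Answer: 3*I*√188891/2 ≈ 651.92*I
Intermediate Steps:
X(L) = 96 (X(L) = -24*(-4) = -6*(-16) = 96)
S(v) = 96
C = -7 (C = -1 - 6 = -7)
p(n) = 1/(-7 + n)
√(-B(p(3), S(-12)) - 424909) = √(-(1/(-7 + 3) + 96) - 424909) = √(-(1/(-4) + 96) - 424909) = √(-(-¼ + 96) - 424909) = √(-1*383/4 - 424909) = √(-383/4 - 424909) = √(-1700019/4) = 3*I*√188891/2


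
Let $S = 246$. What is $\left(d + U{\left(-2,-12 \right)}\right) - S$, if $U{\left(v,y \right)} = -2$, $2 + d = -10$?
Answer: $-260$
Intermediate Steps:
$d = -12$ ($d = -2 - 10 = -12$)
$\left(d + U{\left(-2,-12 \right)}\right) - S = \left(-12 - 2\right) - 246 = -14 - 246 = -260$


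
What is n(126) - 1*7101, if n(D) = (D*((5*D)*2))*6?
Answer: 945459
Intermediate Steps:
n(D) = 60*D² (n(D) = (D*(10*D))*6 = (10*D²)*6 = 60*D²)
n(126) - 1*7101 = 60*126² - 1*7101 = 60*15876 - 7101 = 952560 - 7101 = 945459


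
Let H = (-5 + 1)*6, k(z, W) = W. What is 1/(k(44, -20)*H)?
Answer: 1/480 ≈ 0.0020833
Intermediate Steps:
H = -24 (H = -4*6 = -24)
1/(k(44, -20)*H) = 1/(-20*(-24)) = 1/480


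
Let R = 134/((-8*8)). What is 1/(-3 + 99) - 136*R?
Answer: 27337/96 ≈ 284.76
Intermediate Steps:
R = -67/32 (R = 134/(-64) = 134*(-1/64) = -67/32 ≈ -2.0938)
1/(-3 + 99) - 136*R = 1/(-3 + 99) - 136*(-67/32) = 1/96 + 1139/4 = 27337/96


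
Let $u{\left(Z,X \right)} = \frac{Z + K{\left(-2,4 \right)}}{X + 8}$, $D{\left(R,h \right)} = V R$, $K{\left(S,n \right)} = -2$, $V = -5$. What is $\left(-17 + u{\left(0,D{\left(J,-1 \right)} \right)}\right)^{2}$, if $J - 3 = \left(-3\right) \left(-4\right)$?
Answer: $\frac{1292769}{4489} \approx 287.99$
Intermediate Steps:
$J = 15$ ($J = 3 - -12 = 3 + 12 = 15$)
$D{\left(R,h \right)} = - 5 R$
$u{\left(Z,X \right)} = \frac{-2 + Z}{8 + X}$ ($u{\left(Z,X \right)} = \frac{Z - 2}{X + 8} = \frac{-2 + Z}{8 + X}$)
$\left(-17 + u{\left(0,D{\left(J,-1 \right)} \right)}\right)^{2} = \left(-17 + \frac{-2 + 0}{8 - 75}\right)^{2} = \left(-17 + \frac{1}{8 - 75} \left(-2\right)\right)^{2} = \left(-17 + \frac{1}{-67} \left(-2\right)\right)^{2} = \left(-17 - - \frac{2}{67}\right)^{2} = \left(-17 + \frac{2}{67}\right)^{2} = \left(- \frac{1137}{67}\right)^{2} = \frac{1292769}{4489}$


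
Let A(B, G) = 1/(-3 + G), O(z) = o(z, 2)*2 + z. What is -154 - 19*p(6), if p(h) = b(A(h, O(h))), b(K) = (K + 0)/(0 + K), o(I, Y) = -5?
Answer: -173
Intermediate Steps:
O(z) = -10 + z (O(z) = -5*2 + z = -10 + z)
b(K) = 1 (b(K) = K/K = 1)
p(h) = 1
-154 - 19*p(6) = -154 - 19*1 = -154 - 19 = -173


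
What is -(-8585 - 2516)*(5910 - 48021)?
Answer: -467474211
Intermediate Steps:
-(-8585 - 2516)*(5910 - 48021) = -(-11101)*(-42111) = -1*467474211 = -467474211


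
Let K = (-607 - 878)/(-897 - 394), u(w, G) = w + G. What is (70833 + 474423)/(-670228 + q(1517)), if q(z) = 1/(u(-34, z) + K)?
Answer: -348243738576/428060771791 ≈ -0.81354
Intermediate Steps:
u(w, G) = G + w
K = 1485/1291 (K = -1485/(-1291) = -1485*(-1/1291) = 1485/1291 ≈ 1.1503)
q(z) = 1/(-42409/1291 + z) (q(z) = 1/((z - 34) + 1485/1291) = 1/((-34 + z) + 1485/1291) = 1/(-42409/1291 + z))
(70833 + 474423)/(-670228 + q(1517)) = (70833 + 474423)/(-670228 + 1291/(-42409 + 1291*1517)) = 545256/(-670228 + 1291/(-42409 + 1958447)) = 545256/(-670228 + 1291/1916038) = 545256/(-1284182315373/1916038) = 545256*(-1916038/1284182315373) = -348243738576/428060771791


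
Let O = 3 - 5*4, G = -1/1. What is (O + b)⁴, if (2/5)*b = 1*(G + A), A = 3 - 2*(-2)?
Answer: 16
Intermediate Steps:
A = 7 (A = 3 + 4 = 7)
G = -1 (G = -1*1 = -1)
b = 15 (b = 5*(1*(-1 + 7))/2 = 5*(1*6)/2 = (5/2)*6 = 15)
O = -17 (O = 3 - 20 = -17)
(O + b)⁴ = (-17 + 15)⁴ = (-2)⁴ = 16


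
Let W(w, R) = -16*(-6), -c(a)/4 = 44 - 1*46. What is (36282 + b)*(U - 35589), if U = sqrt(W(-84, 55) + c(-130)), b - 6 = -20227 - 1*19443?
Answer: 120361998 - 6764*sqrt(26) ≈ 1.2033e+8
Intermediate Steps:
c(a) = 8 (c(a) = -4*(44 - 1*46) = -4*(44 - 46) = -4*(-2) = 8)
b = -39664 (b = 6 + (-20227 - 1*19443) = 6 + (-20227 - 19443) = 6 - 39670 = -39664)
W(w, R) = 96
U = 2*sqrt(26) (U = sqrt(96 + 8) = sqrt(104) = 2*sqrt(26) ≈ 10.198)
(36282 + b)*(U - 35589) = (36282 - 39664)*(2*sqrt(26) - 35589) = -3382*(-35589 + 2*sqrt(26)) = 120361998 - 6764*sqrt(26)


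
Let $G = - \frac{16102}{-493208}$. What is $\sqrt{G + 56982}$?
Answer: $\frac{\sqrt{866319678082529}}{123302} \approx 238.71$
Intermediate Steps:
$G = \frac{8051}{246604}$ ($G = \left(-16102\right) \left(- \frac{1}{493208}\right) = \frac{8051}{246604} \approx 0.032647$)
$\sqrt{G + 56982} = \sqrt{\frac{8051}{246604} + 56982} = \sqrt{\frac{14051997179}{246604}} = \frac{\sqrt{866319678082529}}{123302}$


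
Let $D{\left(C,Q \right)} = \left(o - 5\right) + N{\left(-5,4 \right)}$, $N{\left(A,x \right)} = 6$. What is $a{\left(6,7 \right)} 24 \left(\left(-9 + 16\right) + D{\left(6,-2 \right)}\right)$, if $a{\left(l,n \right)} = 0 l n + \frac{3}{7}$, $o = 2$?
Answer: $\frac{720}{7} \approx 102.86$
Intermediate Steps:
$D{\left(C,Q \right)} = 3$ ($D{\left(C,Q \right)} = \left(2 - 5\right) + 6 = -3 + 6 = 3$)
$a{\left(l,n \right)} = \frac{3}{7}$ ($a{\left(l,n \right)} = 0 n + 3 \cdot \frac{1}{7} = 0 + \frac{3}{7} = \frac{3}{7}$)
$a{\left(6,7 \right)} 24 \left(\left(-9 + 16\right) + D{\left(6,-2 \right)}\right) = \frac{3}{7} \cdot 24 \left(\left(-9 + 16\right) + 3\right) = \frac{72 \left(7 + 3\right)}{7} = \frac{72}{7} \cdot 10 = \frac{720}{7}$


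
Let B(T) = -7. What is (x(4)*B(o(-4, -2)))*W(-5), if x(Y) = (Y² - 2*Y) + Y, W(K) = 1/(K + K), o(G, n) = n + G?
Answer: 42/5 ≈ 8.4000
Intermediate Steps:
o(G, n) = G + n
W(K) = 1/(2*K)
x(Y) = Y² - Y
(x(4)*B(o(-4, -2)))*W(-5) = ((4*(-1 + 4))*(-7))*((½)/(-5)) = ((4*3)*(-7))*((½)*(-⅕)) = (12*(-7))*(-⅒) = -84*(-⅒) = 42/5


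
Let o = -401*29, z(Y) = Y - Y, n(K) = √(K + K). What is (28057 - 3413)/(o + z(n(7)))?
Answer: -24644/11629 ≈ -2.1192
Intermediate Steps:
n(K) = √2*√K (n(K) = √(2*K) = √2*√K)
z(Y) = 0
o = -11629
(28057 - 3413)/(o + z(n(7))) = (28057 - 3413)/(-11629 + 0) = 24644/(-11629) = 24644*(-1/11629) = -24644/11629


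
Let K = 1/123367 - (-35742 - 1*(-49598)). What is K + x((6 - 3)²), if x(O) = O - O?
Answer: -1709373151/123367 ≈ -13856.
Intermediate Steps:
x(O) = 0
K = -1709373151/123367 (K = 1/123367 - (-35742 + 49598) = 1/123367 - 1*13856 = 1/123367 - 13856 = -1709373151/123367 ≈ -13856.)
K + x((6 - 3)²) = -1709373151/123367 + 0 = -1709373151/123367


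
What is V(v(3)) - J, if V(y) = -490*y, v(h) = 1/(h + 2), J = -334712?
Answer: 334614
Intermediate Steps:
v(h) = 1/(2 + h)
V(v(3)) - J = -490/(2 + 3) - 1*(-334712) = -490/5 + 334712 = -490*1/5 + 334712 = -98 + 334712 = 334614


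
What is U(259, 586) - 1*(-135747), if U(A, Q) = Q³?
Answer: 201365803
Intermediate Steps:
U(259, 586) - 1*(-135747) = 586³ - 1*(-135747) = 201230056 + 135747 = 201365803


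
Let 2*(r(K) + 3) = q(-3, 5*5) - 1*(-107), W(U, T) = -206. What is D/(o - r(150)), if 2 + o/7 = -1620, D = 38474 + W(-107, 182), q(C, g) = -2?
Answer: -76536/22807 ≈ -3.3558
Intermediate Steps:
D = 38268 (D = 38474 - 206 = 38268)
r(K) = 99/2 (r(K) = -3 + (-2 - 1*(-107))/2 = -3 + (-2 + 107)/2 = -3 + (½)*105 = -3 + 105/2 = 99/2)
o = -11354 (o = -14 + 7*(-1620) = -14 - 11340 = -11354)
D/(o - r(150)) = 38268/(-11354 - 1*99/2) = 38268/(-11354 - 99/2) = 38268/(-22807/2) = 38268*(-2/22807) = -76536/22807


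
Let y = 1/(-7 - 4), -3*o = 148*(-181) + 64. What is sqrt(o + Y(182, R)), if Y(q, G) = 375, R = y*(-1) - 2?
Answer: sqrt(9283) ≈ 96.348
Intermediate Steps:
o = 8908 (o = -(148*(-181) + 64)/3 = -(-26788 + 64)/3 = -1/3*(-26724) = 8908)
y = -1/11 (y = 1/(-11) = -1/11 ≈ -0.090909)
R = -21/11 (R = -1/11*(-1) - 2 = 1/11 - 2 = -21/11 ≈ -1.9091)
sqrt(o + Y(182, R)) = sqrt(8908 + 375) = sqrt(9283)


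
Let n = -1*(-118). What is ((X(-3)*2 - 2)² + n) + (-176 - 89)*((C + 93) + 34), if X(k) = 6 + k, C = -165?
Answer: 10204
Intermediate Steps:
n = 118
((X(-3)*2 - 2)² + n) + (-176 - 89)*((C + 93) + 34) = (((6 - 3)*2 - 2)² + 118) + (-176 - 89)*((-165 + 93) + 34) = ((3*2 - 2)² + 118) - 265*(-72 + 34) = ((6 - 2)² + 118) - 265*(-38) = (4² + 118) + 10070 = (16 + 118) + 10070 = 134 + 10070 = 10204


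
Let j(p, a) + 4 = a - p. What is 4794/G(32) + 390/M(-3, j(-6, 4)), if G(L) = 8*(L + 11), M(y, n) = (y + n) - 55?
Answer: 1107/172 ≈ 6.4360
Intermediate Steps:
j(p, a) = -4 + a - p (j(p, a) = -4 + (a - p) = -4 + a - p)
M(y, n) = -55 + n + y (M(y, n) = (n + y) - 55 = -55 + n + y)
G(L) = 88 + 8*L (G(L) = 8*(11 + L) = 88 + 8*L)
4794/G(32) + 390/M(-3, j(-6, 4)) = 4794/(88 + 8*32) + 390/(-55 + (-4 + 4 - 1*(-6)) - 3) = 4794/(88 + 256) + 390/(-55 + (-4 + 4 + 6) - 3) = 4794/344 + 390/(-55 + 6 - 3) = 4794*(1/344) + 390/(-52) = 2397/172 + 390*(-1/52) = 2397/172 - 15/2 = 1107/172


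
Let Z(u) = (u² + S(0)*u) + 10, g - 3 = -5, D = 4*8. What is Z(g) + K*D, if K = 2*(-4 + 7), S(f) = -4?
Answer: 214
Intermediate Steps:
D = 32
g = -2 (g = 3 - 5 = -2)
K = 6 (K = 2*3 = 6)
Z(u) = 10 + u² - 4*u (Z(u) = (u² - 4*u) + 10 = 10 + u² - 4*u)
Z(g) + K*D = (10 + (-2)² - 4*(-2)) + 6*32 = (10 + 4 + 8) + 192 = 22 + 192 = 214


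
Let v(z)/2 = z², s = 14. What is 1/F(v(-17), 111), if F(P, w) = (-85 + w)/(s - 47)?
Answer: -33/26 ≈ -1.2692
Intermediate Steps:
v(z) = 2*z²
F(P, w) = 85/33 - w/33 (F(P, w) = (-85 + w)/(14 - 47) = (-85 + w)/(-33) = (-85 + w)*(-1/33) = 85/33 - w/33)
1/F(v(-17), 111) = 1/(85/33 - 1/33*111) = 1/(85/33 - 37/11) = 1/(-26/33) = -33/26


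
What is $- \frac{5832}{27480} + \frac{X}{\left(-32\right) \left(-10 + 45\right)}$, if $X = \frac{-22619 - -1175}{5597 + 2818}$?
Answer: $- \frac{37761217}{179856600} \approx -0.20995$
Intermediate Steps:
$X = - \frac{7148}{2805}$ ($X = \frac{-22619 + 1175}{8415} = \left(-21444\right) \frac{1}{8415} = - \frac{7148}{2805} \approx -2.5483$)
$- \frac{5832}{27480} + \frac{X}{\left(-32\right) \left(-10 + 45\right)} = - \frac{5832}{27480} - \frac{7148}{2805 \left(- 32 \left(-10 + 45\right)\right)} = \left(-5832\right) \frac{1}{27480} - \frac{7148}{2805 \left(\left(-32\right) 35\right)} = - \frac{243}{1145} - \frac{7148}{2805 \left(-1120\right)} = - \frac{243}{1145} - - \frac{1787}{785400} = - \frac{243}{1145} + \frac{1787}{785400} = - \frac{37761217}{179856600}$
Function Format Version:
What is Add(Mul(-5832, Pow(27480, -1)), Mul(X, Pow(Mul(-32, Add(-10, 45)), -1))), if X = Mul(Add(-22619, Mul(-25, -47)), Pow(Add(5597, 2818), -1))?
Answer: Rational(-37761217, 179856600) ≈ -0.20995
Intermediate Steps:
X = Rational(-7148, 2805) (X = Mul(Add(-22619, 1175), Pow(8415, -1)) = Mul(-21444, Rational(1, 8415)) = Rational(-7148, 2805) ≈ -2.5483)
Add(Mul(-5832, Pow(27480, -1)), Mul(X, Pow(Mul(-32, Add(-10, 45)), -1))) = Add(Mul(-5832, Pow(27480, -1)), Mul(Rational(-7148, 2805), Pow(Mul(-32, Add(-10, 45)), -1))) = Add(Mul(-5832, Rational(1, 27480)), Mul(Rational(-7148, 2805), Pow(Mul(-32, 35), -1))) = Add(Rational(-243, 1145), Mul(Rational(-7148, 2805), Pow(-1120, -1))) = Add(Rational(-243, 1145), Mul(Rational(-7148, 2805), Rational(-1, 1120))) = Add(Rational(-243, 1145), Rational(1787, 785400)) = Rational(-37761217, 179856600)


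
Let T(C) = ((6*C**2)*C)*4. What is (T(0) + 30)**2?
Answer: 900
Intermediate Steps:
T(C) = 24*C**3 (T(C) = (6*C**3)*4 = 24*C**3)
(T(0) + 30)**2 = (24*0**3 + 30)**2 = (24*0 + 30)**2 = (0 + 30)**2 = 30**2 = 900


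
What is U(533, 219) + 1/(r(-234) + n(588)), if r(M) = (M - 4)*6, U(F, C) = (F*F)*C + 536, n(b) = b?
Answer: 52261462679/840 ≈ 6.2216e+7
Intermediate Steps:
U(F, C) = 536 + C*F² (U(F, C) = F²*C + 536 = C*F² + 536 = 536 + C*F²)
r(M) = -24 + 6*M (r(M) = (-4 + M)*6 = -24 + 6*M)
U(533, 219) + 1/(r(-234) + n(588)) = (536 + 219*533²) + 1/((-24 + 6*(-234)) + 588) = (536 + 219*284089) + 1/((-24 - 1404) + 588) = (536 + 62215491) + 1/(-1428 + 588) = 62216027 + 1/(-840) = 62216027 - 1/840 = 52261462679/840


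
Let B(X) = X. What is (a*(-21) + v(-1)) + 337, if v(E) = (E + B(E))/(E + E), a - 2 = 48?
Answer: -712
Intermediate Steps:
a = 50 (a = 2 + 48 = 50)
v(E) = 1 (v(E) = (E + E)/(E + E) = (2*E)/((2*E)) = (2*E)*(1/(2*E)) = 1)
(a*(-21) + v(-1)) + 337 = (50*(-21) + 1) + 337 = (-1050 + 1) + 337 = -1049 + 337 = -712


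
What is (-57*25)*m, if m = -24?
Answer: 34200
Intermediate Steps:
(-57*25)*m = -57*25*(-24) = -1425*(-24) = 34200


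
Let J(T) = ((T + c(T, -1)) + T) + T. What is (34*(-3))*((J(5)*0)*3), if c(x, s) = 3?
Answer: 0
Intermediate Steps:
J(T) = 3 + 3*T (J(T) = ((T + 3) + T) + T = ((3 + T) + T) + T = (3 + 2*T) + T = 3 + 3*T)
(34*(-3))*((J(5)*0)*3) = (34*(-3))*(((3 + 3*5)*0)*3) = -102*(3 + 15)*0*3 = -102*18*0*3 = -0*3 = -102*0 = 0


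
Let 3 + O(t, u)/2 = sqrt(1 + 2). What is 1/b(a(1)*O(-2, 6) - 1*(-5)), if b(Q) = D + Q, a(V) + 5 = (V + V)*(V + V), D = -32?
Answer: -7/143 + 2*sqrt(3)/429 ≈ -0.040876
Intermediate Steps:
O(t, u) = -6 + 2*sqrt(3) (O(t, u) = -6 + 2*sqrt(1 + 2) = -6 + 2*sqrt(3))
a(V) = -5 + 4*V**2 (a(V) = -5 + (V + V)*(V + V) = -5 + (2*V)*(2*V) = -5 + 4*V**2)
b(Q) = -32 + Q
1/b(a(1)*O(-2, 6) - 1*(-5)) = 1/(-32 + ((-5 + 4*1**2)*(-6 + 2*sqrt(3)) - 1*(-5))) = 1/(-32 + ((-5 + 4*1)*(-6 + 2*sqrt(3)) + 5)) = 1/(-32 + ((-5 + 4)*(-6 + 2*sqrt(3)) + 5)) = 1/(-32 + (-(-6 + 2*sqrt(3)) + 5)) = 1/(-32 + ((6 - 2*sqrt(3)) + 5)) = 1/(-32 + (11 - 2*sqrt(3))) = 1/(-21 - 2*sqrt(3))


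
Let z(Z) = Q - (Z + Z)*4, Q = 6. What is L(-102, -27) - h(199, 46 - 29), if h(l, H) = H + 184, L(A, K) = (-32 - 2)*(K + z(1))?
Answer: 785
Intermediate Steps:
z(Z) = 6 - 8*Z (z(Z) = 6 - (Z + Z)*4 = 6 - 2*Z*4 = 6 - 8*Z)
L(A, K) = 68 - 34*K (L(A, K) = (-32 - 2)*(K + (6 - 8*1)) = -34*(K + (6 - 8)) = -34*(K - 2) = -34*(-2 + K) = 68 - 34*K)
h(l, H) = 184 + H
L(-102, -27) - h(199, 46 - 29) = (68 - 34*(-27)) - (184 + (46 - 29)) = (68 + 918) - (184 + 17) = 986 - 1*201 = 986 - 201 = 785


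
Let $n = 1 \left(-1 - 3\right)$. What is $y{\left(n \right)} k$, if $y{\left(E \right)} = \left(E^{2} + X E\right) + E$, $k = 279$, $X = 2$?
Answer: $1116$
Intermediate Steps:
$n = -4$ ($n = 1 \left(-4\right) = -4$)
$y{\left(E \right)} = E^{2} + 3 E$ ($y{\left(E \right)} = \left(E^{2} + 2 E\right) + E = E^{2} + 3 E$)
$y{\left(n \right)} k = - 4 \left(3 - 4\right) 279 = \left(-4\right) \left(-1\right) 279 = 4 \cdot 279 = 1116$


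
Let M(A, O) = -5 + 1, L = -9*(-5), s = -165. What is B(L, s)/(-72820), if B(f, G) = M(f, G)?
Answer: 1/18205 ≈ 5.4930e-5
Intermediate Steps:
L = 45
M(A, O) = -4
B(f, G) = -4
B(L, s)/(-72820) = -4/(-72820) = -4*(-1/72820) = 1/18205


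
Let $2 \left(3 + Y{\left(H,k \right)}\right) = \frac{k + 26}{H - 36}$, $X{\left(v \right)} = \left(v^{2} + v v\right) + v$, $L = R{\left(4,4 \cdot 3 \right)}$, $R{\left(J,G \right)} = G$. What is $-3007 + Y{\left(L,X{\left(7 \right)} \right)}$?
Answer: $- \frac{144611}{48} \approx -3012.7$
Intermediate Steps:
$L = 12$ ($L = 4 \cdot 3 = 12$)
$X{\left(v \right)} = v + 2 v^{2}$ ($X{\left(v \right)} = \left(v^{2} + v^{2}\right) + v = 2 v^{2} + v = v + 2 v^{2}$)
$Y{\left(H,k \right)} = -3 + \frac{26 + k}{2 \left(-36 + H\right)}$ ($Y{\left(H,k \right)} = -3 + \frac{\left(k + 26\right) \frac{1}{H - 36}}{2} = -3 + \frac{\left(26 + k\right) \frac{1}{-36 + H}}{2} = -3 + \frac{\frac{1}{-36 + H} \left(26 + k\right)}{2} = -3 + \frac{26 + k}{2 \left(-36 + H\right)}$)
$-3007 + Y{\left(L,X{\left(7 \right)} \right)} = -3007 + \frac{242 + 7 \left(1 + 2 \cdot 7\right) - 72}{2 \left(-36 + 12\right)} = -3007 + \frac{242 + 7 \left(1 + 14\right) - 72}{2 \left(-24\right)} = -3007 + \frac{1}{2} \left(- \frac{1}{24}\right) \left(242 + 7 \cdot 15 - 72\right) = -3007 + \frac{1}{2} \left(- \frac{1}{24}\right) \left(242 + 105 - 72\right) = -3007 + \frac{1}{2} \left(- \frac{1}{24}\right) 275 = -3007 - \frac{275}{48} = - \frac{144611}{48}$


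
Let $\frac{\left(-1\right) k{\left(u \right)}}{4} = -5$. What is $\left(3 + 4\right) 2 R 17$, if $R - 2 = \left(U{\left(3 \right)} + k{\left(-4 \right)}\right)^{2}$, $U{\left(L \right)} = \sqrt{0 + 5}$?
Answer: $96866 + 9520 \sqrt{5} \approx 1.1815 \cdot 10^{5}$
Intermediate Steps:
$k{\left(u \right)} = 20$ ($k{\left(u \right)} = \left(-4\right) \left(-5\right) = 20$)
$U{\left(L \right)} = \sqrt{5}$
$R = 2 + \left(20 + \sqrt{5}\right)^{2}$ ($R = 2 + \left(\sqrt{5} + 20\right)^{2} = 2 + \left(20 + \sqrt{5}\right)^{2} \approx 496.44$)
$\left(3 + 4\right) 2 R 17 = \left(3 + 4\right) 2 \left(407 + 40 \sqrt{5}\right) 17 = 7 \cdot 2 \left(407 + 40 \sqrt{5}\right) 17 = 14 \left(407 + 40 \sqrt{5}\right) 17 = \left(5698 + 560 \sqrt{5}\right) 17 = 96866 + 9520 \sqrt{5}$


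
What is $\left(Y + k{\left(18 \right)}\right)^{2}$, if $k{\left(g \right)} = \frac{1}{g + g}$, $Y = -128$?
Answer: $\frac{21224449}{1296} \approx 16377.0$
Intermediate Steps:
$k{\left(g \right)} = \frac{1}{2 g}$
$\left(Y + k{\left(18 \right)}\right)^{2} = \left(-128 + \frac{1}{2 \cdot 18}\right)^{2} = \left(-128 + \frac{1}{2} \cdot \frac{1}{18}\right)^{2} = \left(-128 + \frac{1}{36}\right)^{2} = \left(- \frac{4607}{36}\right)^{2} = \frac{21224449}{1296}$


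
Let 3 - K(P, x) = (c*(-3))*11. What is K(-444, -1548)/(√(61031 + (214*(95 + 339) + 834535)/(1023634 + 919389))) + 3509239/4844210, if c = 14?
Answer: 3509239/4844210 + 465*√57603619640226713/59292782062 ≈ 2.6067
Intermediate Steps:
K(P, x) = 465 (K(P, x) = 3 - 14*(-3)*11 = 3 - (-42)*11 = 3 - 1*(-462) = 3 + 462 = 465)
K(-444, -1548)/(√(61031 + (214*(95 + 339) + 834535)/(1023634 + 919389))) + 3509239/4844210 = 465/(√(61031 + (214*(95 + 339) + 834535)/(1023634 + 919389))) + 3509239/4844210 = 465/(√(61031 + (214*434 + 834535)/1943023)) + 3509239*(1/4844210) = 465/(√(61031 + (92876 + 834535)*(1/1943023))) + 3509239/4844210 = 465/(√(61031 + 927411*(1/1943023))) + 3509239/4844210 = 465/(√(61031 + 927411/1943023)) + 3509239/4844210 = 465/(√(118585564124/1943023)) + 3509239/4844210 = 465/((2*√57603619640226713/1943023)) + 3509239/4844210 = 465*(√57603619640226713/59292782062) + 3509239/4844210 = 465*√57603619640226713/59292782062 + 3509239/4844210 = 3509239/4844210 + 465*√57603619640226713/59292782062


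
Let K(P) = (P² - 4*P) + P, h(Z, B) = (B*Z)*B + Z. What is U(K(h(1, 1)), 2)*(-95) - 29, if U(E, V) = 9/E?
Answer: 797/2 ≈ 398.50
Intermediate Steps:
h(Z, B) = Z + Z*B² (h(Z, B) = Z*B² + Z = Z + Z*B²)
K(P) = P² - 3*P
U(K(h(1, 1)), 2)*(-95) - 29 = (9/(((1*(1 + 1²))*(-3 + 1*(1 + 1²)))))*(-95) - 29 = (9/(((1*(1 + 1))*(-3 + 1*(1 + 1)))))*(-95) - 29 = (9/(((1*2)*(-3 + 1*2))))*(-95) - 29 = (9/((2*(-3 + 2))))*(-95) - 29 = (9/((2*(-1))))*(-95) - 29 = (9/(-2))*(-95) - 29 = (9*(-½))*(-95) - 29 = -9/2*(-95) - 29 = 855/2 - 29 = 797/2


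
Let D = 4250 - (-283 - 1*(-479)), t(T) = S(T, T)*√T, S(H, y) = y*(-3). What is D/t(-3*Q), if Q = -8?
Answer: -2027*√6/432 ≈ -11.493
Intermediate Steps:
S(H, y) = -3*y
t(T) = -3*T^(3/2) (t(T) = (-3*T)*√T = -3*T^(3/2))
D = 4054 (D = 4250 - (-283 + 479) = 4250 - 1*196 = 4250 - 196 = 4054)
D/t(-3*Q) = 4054/((-3*48*√6)) = 4054/((-144*√6)) = 4054*(-√6/864) = -2027*√6/432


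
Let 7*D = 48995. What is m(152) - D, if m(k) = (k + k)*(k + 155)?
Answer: 604301/7 ≈ 86329.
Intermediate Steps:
D = 48995/7 (D = (⅐)*48995 = 48995/7 ≈ 6999.3)
m(k) = 2*k*(155 + k) (m(k) = (2*k)*(155 + k) = 2*k*(155 + k))
m(152) - D = 2*152*(155 + 152) - 1*48995/7 = 2*152*307 - 48995/7 = 93328 - 48995/7 = 604301/7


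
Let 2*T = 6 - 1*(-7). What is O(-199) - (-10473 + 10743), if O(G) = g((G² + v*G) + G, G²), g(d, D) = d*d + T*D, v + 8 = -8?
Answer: 3627649065/2 ≈ 1.8138e+9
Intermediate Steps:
v = -16 (v = -8 - 8 = -16)
T = 13/2 (T = (6 - 1*(-7))/2 = (6 + 7)/2 = (½)*13 = 13/2 ≈ 6.5000)
g(d, D) = d² + 13*D/2 (g(d, D) = d*d + 13*D/2 = d² + 13*D/2)
O(G) = (G² - 15*G)² + 13*G²/2 (O(G) = ((G² - 16*G) + G)² + 13*G²/2 = (G² - 15*G)² + 13*G²/2)
O(-199) - (-10473 + 10743) = (-199)²*(13/2 + (-15 - 199)²) - (-10473 + 10743) = 39601*(13/2 + (-214)²) - 1*270 = 39601*(13/2 + 45796) - 270 = 39601*(91605/2) - 270 = 3627649605/2 - 270 = 3627649065/2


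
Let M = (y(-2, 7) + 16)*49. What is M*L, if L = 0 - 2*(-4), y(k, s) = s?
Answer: 9016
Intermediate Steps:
L = 8 (L = 0 + 8 = 8)
M = 1127 (M = (7 + 16)*49 = 23*49 = 1127)
M*L = 1127*8 = 9016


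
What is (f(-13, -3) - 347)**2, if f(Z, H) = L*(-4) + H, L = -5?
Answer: 108900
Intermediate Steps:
f(Z, H) = 20 + H (f(Z, H) = -5*(-4) + H = 20 + H)
(f(-13, -3) - 347)**2 = ((20 - 3) - 347)**2 = (17 - 347)**2 = (-330)**2 = 108900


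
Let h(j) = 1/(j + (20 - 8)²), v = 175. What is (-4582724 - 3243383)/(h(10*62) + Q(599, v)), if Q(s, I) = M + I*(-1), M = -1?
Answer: 5979145748/134463 ≈ 44467.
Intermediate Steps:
Q(s, I) = -1 - I (Q(s, I) = -1 + I*(-1) = -1 - I)
h(j) = 1/(144 + j) (h(j) = 1/(j + 12²) = 1/(j + 144) = 1/(144 + j))
(-4582724 - 3243383)/(h(10*62) + Q(599, v)) = (-4582724 - 3243383)/(1/(144 + 10*62) + (-1 - 1*175)) = -7826107/(1/(144 + 620) + (-1 - 175)) = -7826107/(1/764 - 176) = -7826107/(-134463/764) = -7826107*(-764/134463) = 5979145748/134463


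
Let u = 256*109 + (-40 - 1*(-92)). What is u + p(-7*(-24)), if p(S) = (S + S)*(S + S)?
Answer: 140852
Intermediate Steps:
p(S) = 4*S**2 (p(S) = (2*S)*(2*S) = 4*S**2)
u = 27956 (u = 27904 + (-40 + 92) = 27904 + 52 = 27956)
u + p(-7*(-24)) = 27956 + 4*(-7*(-24))**2 = 27956 + 4*168**2 = 27956 + 4*28224 = 27956 + 112896 = 140852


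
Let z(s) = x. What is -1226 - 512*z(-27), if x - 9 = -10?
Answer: -714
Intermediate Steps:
x = -1 (x = 9 - 10 = -1)
z(s) = -1
-1226 - 512*z(-27) = -1226 - 512*(-1) = -1226 + 512 = -714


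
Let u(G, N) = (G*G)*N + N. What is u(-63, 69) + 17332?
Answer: 291262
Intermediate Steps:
u(G, N) = N + N*G² (u(G, N) = G²*N + N = N*G² + N = N + N*G²)
u(-63, 69) + 17332 = 69*(1 + (-63)²) + 17332 = 69*(1 + 3969) + 17332 = 69*3970 + 17332 = 273930 + 17332 = 291262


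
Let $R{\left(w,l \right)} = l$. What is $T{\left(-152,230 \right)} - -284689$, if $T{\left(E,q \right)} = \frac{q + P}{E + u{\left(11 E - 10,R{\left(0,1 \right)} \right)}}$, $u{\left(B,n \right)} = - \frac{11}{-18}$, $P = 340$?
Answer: $\frac{155153453}{545} \approx 2.8469 \cdot 10^{5}$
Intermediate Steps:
$u{\left(B,n \right)} = \frac{11}{18}$ ($u{\left(B,n \right)} = \left(-11\right) \left(- \frac{1}{18}\right) = \frac{11}{18}$)
$T{\left(E,q \right)} = \frac{340 + q}{\frac{11}{18} + E}$ ($T{\left(E,q \right)} = \frac{q + 340}{E + \frac{11}{18}} = \frac{340 + q}{\frac{11}{18} + E}$)
$T{\left(-152,230 \right)} - -284689 = \frac{18 \left(340 + 230\right)}{11 + 18 \left(-152\right)} - -284689 = 18 \frac{1}{11 - 2736} \cdot 570 + 284689 = 18 \frac{1}{-2725} \cdot 570 + 284689 = 18 \left(- \frac{1}{2725}\right) 570 + 284689 = - \frac{2052}{545} + 284689 = \frac{155153453}{545}$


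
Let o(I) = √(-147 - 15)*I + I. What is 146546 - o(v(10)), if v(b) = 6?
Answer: 146540 - 54*I*√2 ≈ 1.4654e+5 - 76.368*I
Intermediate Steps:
o(I) = I + 9*I*I*√2 (o(I) = √(-162)*I + I = (9*I*√2)*I + I = 9*I*I*√2 + I = I + 9*I*I*√2)
146546 - o(v(10)) = 146546 - 6*(1 + 9*I*√2) = 146546 - (6 + 54*I*√2) = 146546 + (-6 - 54*I*√2) = 146540 - 54*I*√2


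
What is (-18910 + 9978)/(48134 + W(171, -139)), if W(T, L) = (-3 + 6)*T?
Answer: -8932/48647 ≈ -0.18361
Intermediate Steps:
W(T, L) = 3*T
(-18910 + 9978)/(48134 + W(171, -139)) = (-18910 + 9978)/(48134 + 3*171) = -8932/(48134 + 513) = -8932/48647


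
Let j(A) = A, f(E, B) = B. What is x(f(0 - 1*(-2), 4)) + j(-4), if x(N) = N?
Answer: 0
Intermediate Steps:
x(f(0 - 1*(-2), 4)) + j(-4) = 4 - 4 = 0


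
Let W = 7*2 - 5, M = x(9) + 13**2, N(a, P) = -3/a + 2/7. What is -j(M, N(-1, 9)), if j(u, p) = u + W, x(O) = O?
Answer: -187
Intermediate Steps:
N(a, P) = 2/7 - 3/a (N(a, P) = -3/a + 2*(1/7) = -3/a + 2/7 = 2/7 - 3/a)
M = 178 (M = 9 + 13**2 = 9 + 169 = 178)
W = 9 (W = 14 - 5 = 9)
j(u, p) = 9 + u (j(u, p) = u + 9 = 9 + u)
-j(M, N(-1, 9)) = -(9 + 178) = -1*187 = -187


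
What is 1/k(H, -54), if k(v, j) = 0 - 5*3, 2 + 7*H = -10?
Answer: -1/15 ≈ -0.066667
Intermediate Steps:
H = -12/7 (H = -2/7 + (⅐)*(-10) = -2/7 - 10/7 = -12/7 ≈ -1.7143)
k(v, j) = -15 (k(v, j) = 0 - 15 = -15)
1/k(H, -54) = 1/(-15) = -1/15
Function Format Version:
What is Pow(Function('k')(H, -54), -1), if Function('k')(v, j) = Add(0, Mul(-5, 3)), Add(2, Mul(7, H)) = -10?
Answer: Rational(-1, 15) ≈ -0.066667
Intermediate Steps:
H = Rational(-12, 7) (H = Add(Rational(-2, 7), Mul(Rational(1, 7), -10)) = Add(Rational(-2, 7), Rational(-10, 7)) = Rational(-12, 7) ≈ -1.7143)
Function('k')(v, j) = -15 (Function('k')(v, j) = Add(0, -15) = -15)
Pow(Function('k')(H, -54), -1) = Pow(-15, -1) = Rational(-1, 15)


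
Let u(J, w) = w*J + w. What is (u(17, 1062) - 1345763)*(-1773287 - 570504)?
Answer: 3109383298777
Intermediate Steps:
u(J, w) = w + J*w (u(J, w) = J*w + w = w + J*w)
(u(17, 1062) - 1345763)*(-1773287 - 570504) = (1062*(1 + 17) - 1345763)*(-1773287 - 570504) = (1062*18 - 1345763)*(-2343791) = (19116 - 1345763)*(-2343791) = -1326647*(-2343791) = 3109383298777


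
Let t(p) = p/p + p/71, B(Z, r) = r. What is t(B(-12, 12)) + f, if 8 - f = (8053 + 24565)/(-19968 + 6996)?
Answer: 114475/9798 ≈ 11.684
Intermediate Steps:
t(p) = 1 + p/71 (t(p) = 1 + p*(1/71) = 1 + p/71)
f = 1451/138 (f = 8 - (8053 + 24565)/(-19968 + 6996) = 8 - 32618/(-12972) = 8 - 32618*(-1)/12972 = 8 - 1*(-347/138) = 8 + 347/138 = 1451/138 ≈ 10.514)
t(B(-12, 12)) + f = (1 + (1/71)*12) + 1451/138 = (1 + 12/71) + 1451/138 = 83/71 + 1451/138 = 114475/9798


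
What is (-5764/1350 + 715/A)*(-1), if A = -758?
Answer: 2667181/511650 ≈ 5.2129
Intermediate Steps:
(-5764/1350 + 715/A)*(-1) = (-5764/1350 + 715/(-758))*(-1) = (-5764*1/1350 + 715*(-1/758))*(-1) = (-2882/675 - 715/758)*(-1) = -2667181/511650*(-1) = 2667181/511650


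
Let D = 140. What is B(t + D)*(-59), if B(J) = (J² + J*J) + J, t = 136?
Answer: -9005052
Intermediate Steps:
B(J) = J + 2*J² (B(J) = (J² + J²) + J = 2*J² + J = J + 2*J²)
B(t + D)*(-59) = ((136 + 140)*(1 + 2*(136 + 140)))*(-59) = (276*(1 + 2*276))*(-59) = (276*(1 + 552))*(-59) = (276*553)*(-59) = 152628*(-59) = -9005052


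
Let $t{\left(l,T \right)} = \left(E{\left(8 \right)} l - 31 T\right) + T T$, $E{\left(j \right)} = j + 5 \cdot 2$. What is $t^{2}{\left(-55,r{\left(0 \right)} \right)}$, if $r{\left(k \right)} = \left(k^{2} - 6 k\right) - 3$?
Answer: $788544$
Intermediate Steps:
$E{\left(j \right)} = 10 + j$ ($E{\left(j \right)} = j + 10 = 10 + j$)
$r{\left(k \right)} = -3 + k^{2} - 6 k$
$t{\left(l,T \right)} = T^{2} - 31 T + 18 l$ ($t{\left(l,T \right)} = \left(\left(10 + 8\right) l - 31 T\right) + T T = \left(18 l - 31 T\right) + T^{2} = \left(- 31 T + 18 l\right) + T^{2} = T^{2} - 31 T + 18 l$)
$t^{2}{\left(-55,r{\left(0 \right)} \right)} = \left(\left(-3 + 0^{2} - 0\right)^{2} - 31 \left(-3 + 0^{2} - 0\right) + 18 \left(-55\right)\right)^{2} = \left(\left(-3 + 0 + 0\right)^{2} - 31 \left(-3 + 0 + 0\right) - 990\right)^{2} = \left(\left(-3\right)^{2} - -93 - 990\right)^{2} = \left(9 + 93 - 990\right)^{2} = \left(-888\right)^{2} = 788544$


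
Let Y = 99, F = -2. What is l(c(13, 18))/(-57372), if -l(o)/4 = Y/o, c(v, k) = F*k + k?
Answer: -11/28686 ≈ -0.00038346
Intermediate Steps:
c(v, k) = -k (c(v, k) = -2*k + k = -k)
l(o) = -396/o
l(c(13, 18))/(-57372) = -396/((-1*18))/(-57372) = -396/(-18)*(-1/57372) = -396*(-1/18)*(-1/57372) = 22*(-1/57372) = -11/28686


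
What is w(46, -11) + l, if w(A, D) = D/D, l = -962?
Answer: -961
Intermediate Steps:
w(A, D) = 1
w(46, -11) + l = 1 - 962 = -961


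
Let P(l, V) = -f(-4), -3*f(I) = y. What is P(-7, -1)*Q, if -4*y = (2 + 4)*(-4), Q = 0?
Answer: 0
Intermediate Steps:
y = 6 (y = -(2 + 4)*(-4)/4 = -3*(-4)/2 = -¼*(-24) = 6)
f(I) = -2 (f(I) = -⅓*6 = -2)
P(l, V) = 2 (P(l, V) = -1*(-2) = 2)
P(-7, -1)*Q = 2*0 = 0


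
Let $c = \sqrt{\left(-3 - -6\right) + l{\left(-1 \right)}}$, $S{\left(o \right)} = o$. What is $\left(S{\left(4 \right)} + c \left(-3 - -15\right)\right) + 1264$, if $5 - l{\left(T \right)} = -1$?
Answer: $1304$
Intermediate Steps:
$l{\left(T \right)} = 6$ ($l{\left(T \right)} = 5 - -1 = 5 + 1 = 6$)
$c = 3$ ($c = \sqrt{\left(-3 - -6\right) + 6} = \sqrt{\left(-3 + 6\right) + 6} = \sqrt{3 + 6} = \sqrt{9} = 3$)
$\left(S{\left(4 \right)} + c \left(-3 - -15\right)\right) + 1264 = \left(4 + 3 \left(-3 - -15\right)\right) + 1264 = \left(4 + 3 \left(-3 + 15\right)\right) + 1264 = \left(4 + 3 \cdot 12\right) + 1264 = \left(4 + 36\right) + 1264 = 40 + 1264 = 1304$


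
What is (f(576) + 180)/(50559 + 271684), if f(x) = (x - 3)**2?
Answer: 328509/322243 ≈ 1.0194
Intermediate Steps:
f(x) = (-3 + x)**2
(f(576) + 180)/(50559 + 271684) = ((-3 + 576)**2 + 180)/(50559 + 271684) = (573**2 + 180)/322243 = (328329 + 180)*(1/322243) = 328509*(1/322243) = 328509/322243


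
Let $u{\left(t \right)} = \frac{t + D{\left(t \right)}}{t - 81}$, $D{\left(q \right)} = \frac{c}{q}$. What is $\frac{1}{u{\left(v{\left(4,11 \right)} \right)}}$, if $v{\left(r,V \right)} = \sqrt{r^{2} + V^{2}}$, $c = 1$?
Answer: $\frac{137}{138} - \frac{27 \sqrt{137}}{46} \approx -5.8774$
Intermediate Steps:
$D{\left(q \right)} = \frac{1}{q}$ ($D{\left(q \right)} = 1 \frac{1}{q} = \frac{1}{q}$)
$v{\left(r,V \right)} = \sqrt{V^{2} + r^{2}}$
$u{\left(t \right)} = \frac{t + \frac{1}{t}}{-81 + t}$ ($u{\left(t \right)} = \frac{t + \frac{1}{t}}{t - 81} = \frac{t + \frac{1}{t}}{-81 + t}$)
$\frac{1}{u{\left(v{\left(4,11 \right)} \right)}} = \frac{1}{\frac{1}{\sqrt{11^{2} + 4^{2}}} \frac{1}{-81 + \sqrt{11^{2} + 4^{2}}} \left(1 + \left(\sqrt{11^{2} + 4^{2}}\right)^{2}\right)} = \frac{1}{\frac{1}{\sqrt{121 + 16}} \frac{1}{-81 + \sqrt{121 + 16}} \left(1 + \left(\sqrt{121 + 16}\right)^{2}\right)} = \frac{1}{\frac{1}{\sqrt{137}} \frac{1}{-81 + \sqrt{137}} \left(1 + \left(\sqrt{137}\right)^{2}\right)} = \frac{1}{\frac{\sqrt{137}}{137} \frac{1}{-81 + \sqrt{137}} \left(1 + 137\right)} = \frac{1}{\frac{\sqrt{137}}{137} \frac{1}{-81 + \sqrt{137}} \cdot 138} = \frac{1}{\frac{138}{137} \sqrt{137} \frac{1}{-81 + \sqrt{137}}} = \frac{\sqrt{137} \left(-81 + \sqrt{137}\right)}{138}$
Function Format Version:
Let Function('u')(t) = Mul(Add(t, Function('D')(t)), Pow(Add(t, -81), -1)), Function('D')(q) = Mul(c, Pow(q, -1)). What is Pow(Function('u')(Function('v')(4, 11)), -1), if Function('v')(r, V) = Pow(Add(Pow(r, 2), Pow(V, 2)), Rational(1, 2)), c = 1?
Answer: Add(Rational(137, 138), Mul(Rational(-27, 46), Pow(137, Rational(1, 2)))) ≈ -5.8774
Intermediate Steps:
Function('D')(q) = Pow(q, -1) (Function('D')(q) = Mul(1, Pow(q, -1)) = Pow(q, -1))
Function('v')(r, V) = Pow(Add(Pow(V, 2), Pow(r, 2)), Rational(1, 2))
Function('u')(t) = Mul(Pow(Add(-81, t), -1), Add(t, Pow(t, -1))) (Function('u')(t) = Mul(Add(t, Pow(t, -1)), Pow(Add(t, -81), -1)) = Mul(Add(t, Pow(t, -1)), Pow(Add(-81, t), -1)) = Mul(Pow(Add(-81, t), -1), Add(t, Pow(t, -1))))
Pow(Function('u')(Function('v')(4, 11)), -1) = Pow(Mul(Pow(Pow(Add(Pow(11, 2), Pow(4, 2)), Rational(1, 2)), -1), Pow(Add(-81, Pow(Add(Pow(11, 2), Pow(4, 2)), Rational(1, 2))), -1), Add(1, Pow(Pow(Add(Pow(11, 2), Pow(4, 2)), Rational(1, 2)), 2))), -1) = Pow(Mul(Pow(Pow(Add(121, 16), Rational(1, 2)), -1), Pow(Add(-81, Pow(Add(121, 16), Rational(1, 2))), -1), Add(1, Pow(Pow(Add(121, 16), Rational(1, 2)), 2))), -1) = Pow(Mul(Pow(Pow(137, Rational(1, 2)), -1), Pow(Add(-81, Pow(137, Rational(1, 2))), -1), Add(1, Pow(Pow(137, Rational(1, 2)), 2))), -1) = Pow(Mul(Mul(Rational(1, 137), Pow(137, Rational(1, 2))), Pow(Add(-81, Pow(137, Rational(1, 2))), -1), Add(1, 137)), -1) = Pow(Mul(Mul(Rational(1, 137), Pow(137, Rational(1, 2))), Pow(Add(-81, Pow(137, Rational(1, 2))), -1), 138), -1) = Pow(Mul(Rational(138, 137), Pow(137, Rational(1, 2)), Pow(Add(-81, Pow(137, Rational(1, 2))), -1)), -1) = Mul(Rational(1, 138), Pow(137, Rational(1, 2)), Add(-81, Pow(137, Rational(1, 2))))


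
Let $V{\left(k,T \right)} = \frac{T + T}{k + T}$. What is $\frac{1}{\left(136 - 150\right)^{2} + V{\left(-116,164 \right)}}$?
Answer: $\frac{6}{1217} \approx 0.0049302$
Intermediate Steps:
$V{\left(k,T \right)} = \frac{2 T}{T + k}$
$\frac{1}{\left(136 - 150\right)^{2} + V{\left(-116,164 \right)}} = \frac{1}{\left(136 - 150\right)^{2} + 2 \cdot 164 \frac{1}{164 - 116}} = \frac{1}{\left(-14\right)^{2} + 2 \cdot 164 \cdot \frac{1}{48}} = \frac{1}{196 + 2 \cdot 164 \cdot \frac{1}{48}} = \frac{1}{196 + \frac{41}{6}} = \frac{1}{\frac{1217}{6}} = \frac{6}{1217}$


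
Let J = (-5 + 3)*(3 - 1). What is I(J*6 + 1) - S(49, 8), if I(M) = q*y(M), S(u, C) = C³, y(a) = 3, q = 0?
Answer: -512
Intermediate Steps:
J = -4 (J = -2*2 = -4)
I(M) = 0 (I(M) = 0*3 = 0)
I(J*6 + 1) - S(49, 8) = 0 - 1*8³ = 0 - 1*512 = 0 - 512 = -512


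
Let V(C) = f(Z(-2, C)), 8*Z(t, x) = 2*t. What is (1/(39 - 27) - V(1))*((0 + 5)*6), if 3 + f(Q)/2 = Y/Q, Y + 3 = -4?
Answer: -1315/2 ≈ -657.50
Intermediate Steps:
Y = -7 (Y = -3 - 4 = -7)
Z(t, x) = t/4 (Z(t, x) = (2*t)/8 = t/4)
f(Q) = -6 - 14/Q (f(Q) = -6 + 2*(-7/Q) = -6 - 14/Q)
V(C) = 22 (V(C) = -6 - 14/((¼)*(-2)) = -6 - 14/(-½) = -6 - 14*(-2) = -6 + 28 = 22)
(1/(39 - 27) - V(1))*((0 + 5)*6) = (1/(39 - 27) - 1*22)*((0 + 5)*6) = (1/12 - 22)*(5*6) = (1/12 - 22)*30 = -263/12*30 = -1315/2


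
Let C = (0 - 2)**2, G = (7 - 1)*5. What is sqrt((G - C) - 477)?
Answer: I*sqrt(451) ≈ 21.237*I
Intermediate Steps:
G = 30 (G = 6*5 = 30)
C = 4 (C = (-2)**2 = 4)
sqrt((G - C) - 477) = sqrt((30 - 1*4) - 477) = sqrt((30 - 4) - 477) = sqrt(26 - 477) = sqrt(-451) = I*sqrt(451)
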